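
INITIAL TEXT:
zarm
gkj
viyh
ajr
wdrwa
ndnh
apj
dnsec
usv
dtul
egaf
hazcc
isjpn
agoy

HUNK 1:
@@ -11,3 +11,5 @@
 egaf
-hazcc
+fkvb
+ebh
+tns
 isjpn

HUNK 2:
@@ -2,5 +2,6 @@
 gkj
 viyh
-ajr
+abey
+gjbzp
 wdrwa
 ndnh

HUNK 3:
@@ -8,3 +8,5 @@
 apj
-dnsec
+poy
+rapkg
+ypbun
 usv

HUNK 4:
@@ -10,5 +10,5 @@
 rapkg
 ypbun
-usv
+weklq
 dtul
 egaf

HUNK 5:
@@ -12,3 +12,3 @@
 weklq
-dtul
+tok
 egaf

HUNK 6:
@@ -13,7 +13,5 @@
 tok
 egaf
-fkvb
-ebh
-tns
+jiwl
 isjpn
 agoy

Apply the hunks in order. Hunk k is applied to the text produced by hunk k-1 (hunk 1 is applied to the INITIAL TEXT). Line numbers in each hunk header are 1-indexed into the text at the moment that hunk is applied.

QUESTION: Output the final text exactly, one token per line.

Answer: zarm
gkj
viyh
abey
gjbzp
wdrwa
ndnh
apj
poy
rapkg
ypbun
weklq
tok
egaf
jiwl
isjpn
agoy

Derivation:
Hunk 1: at line 11 remove [hazcc] add [fkvb,ebh,tns] -> 16 lines: zarm gkj viyh ajr wdrwa ndnh apj dnsec usv dtul egaf fkvb ebh tns isjpn agoy
Hunk 2: at line 2 remove [ajr] add [abey,gjbzp] -> 17 lines: zarm gkj viyh abey gjbzp wdrwa ndnh apj dnsec usv dtul egaf fkvb ebh tns isjpn agoy
Hunk 3: at line 8 remove [dnsec] add [poy,rapkg,ypbun] -> 19 lines: zarm gkj viyh abey gjbzp wdrwa ndnh apj poy rapkg ypbun usv dtul egaf fkvb ebh tns isjpn agoy
Hunk 4: at line 10 remove [usv] add [weklq] -> 19 lines: zarm gkj viyh abey gjbzp wdrwa ndnh apj poy rapkg ypbun weklq dtul egaf fkvb ebh tns isjpn agoy
Hunk 5: at line 12 remove [dtul] add [tok] -> 19 lines: zarm gkj viyh abey gjbzp wdrwa ndnh apj poy rapkg ypbun weklq tok egaf fkvb ebh tns isjpn agoy
Hunk 6: at line 13 remove [fkvb,ebh,tns] add [jiwl] -> 17 lines: zarm gkj viyh abey gjbzp wdrwa ndnh apj poy rapkg ypbun weklq tok egaf jiwl isjpn agoy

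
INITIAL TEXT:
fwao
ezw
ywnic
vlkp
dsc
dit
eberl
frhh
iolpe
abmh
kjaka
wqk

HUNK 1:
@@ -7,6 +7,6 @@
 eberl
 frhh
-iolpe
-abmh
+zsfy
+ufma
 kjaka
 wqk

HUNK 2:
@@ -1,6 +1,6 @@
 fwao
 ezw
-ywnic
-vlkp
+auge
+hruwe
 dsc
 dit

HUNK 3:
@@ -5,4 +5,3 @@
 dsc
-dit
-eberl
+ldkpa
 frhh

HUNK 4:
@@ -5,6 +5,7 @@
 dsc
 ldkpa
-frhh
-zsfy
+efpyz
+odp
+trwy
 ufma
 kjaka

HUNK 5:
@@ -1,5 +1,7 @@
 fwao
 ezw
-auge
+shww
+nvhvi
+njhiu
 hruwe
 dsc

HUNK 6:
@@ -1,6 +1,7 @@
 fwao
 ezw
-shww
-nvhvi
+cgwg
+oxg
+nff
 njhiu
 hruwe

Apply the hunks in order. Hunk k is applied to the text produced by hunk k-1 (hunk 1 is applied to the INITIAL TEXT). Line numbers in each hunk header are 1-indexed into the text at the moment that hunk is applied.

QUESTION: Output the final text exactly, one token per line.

Hunk 1: at line 7 remove [iolpe,abmh] add [zsfy,ufma] -> 12 lines: fwao ezw ywnic vlkp dsc dit eberl frhh zsfy ufma kjaka wqk
Hunk 2: at line 1 remove [ywnic,vlkp] add [auge,hruwe] -> 12 lines: fwao ezw auge hruwe dsc dit eberl frhh zsfy ufma kjaka wqk
Hunk 3: at line 5 remove [dit,eberl] add [ldkpa] -> 11 lines: fwao ezw auge hruwe dsc ldkpa frhh zsfy ufma kjaka wqk
Hunk 4: at line 5 remove [frhh,zsfy] add [efpyz,odp,trwy] -> 12 lines: fwao ezw auge hruwe dsc ldkpa efpyz odp trwy ufma kjaka wqk
Hunk 5: at line 1 remove [auge] add [shww,nvhvi,njhiu] -> 14 lines: fwao ezw shww nvhvi njhiu hruwe dsc ldkpa efpyz odp trwy ufma kjaka wqk
Hunk 6: at line 1 remove [shww,nvhvi] add [cgwg,oxg,nff] -> 15 lines: fwao ezw cgwg oxg nff njhiu hruwe dsc ldkpa efpyz odp trwy ufma kjaka wqk

Answer: fwao
ezw
cgwg
oxg
nff
njhiu
hruwe
dsc
ldkpa
efpyz
odp
trwy
ufma
kjaka
wqk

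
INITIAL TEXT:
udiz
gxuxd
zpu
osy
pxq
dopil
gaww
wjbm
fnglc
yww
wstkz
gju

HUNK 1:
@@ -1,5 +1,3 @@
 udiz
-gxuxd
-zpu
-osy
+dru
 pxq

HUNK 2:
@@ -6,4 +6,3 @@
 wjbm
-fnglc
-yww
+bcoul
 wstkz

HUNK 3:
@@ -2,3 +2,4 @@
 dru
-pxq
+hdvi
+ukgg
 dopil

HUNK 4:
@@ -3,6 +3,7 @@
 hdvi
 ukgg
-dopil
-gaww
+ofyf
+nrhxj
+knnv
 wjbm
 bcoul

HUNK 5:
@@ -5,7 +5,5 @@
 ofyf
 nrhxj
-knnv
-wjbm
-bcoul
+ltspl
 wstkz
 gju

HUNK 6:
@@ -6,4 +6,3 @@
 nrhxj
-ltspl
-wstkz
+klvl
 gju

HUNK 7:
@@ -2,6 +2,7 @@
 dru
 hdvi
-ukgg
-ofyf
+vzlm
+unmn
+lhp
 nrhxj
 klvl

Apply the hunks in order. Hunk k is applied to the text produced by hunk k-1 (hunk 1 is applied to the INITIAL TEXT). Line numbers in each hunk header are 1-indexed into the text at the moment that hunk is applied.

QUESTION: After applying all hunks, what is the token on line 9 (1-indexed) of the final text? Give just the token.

Answer: gju

Derivation:
Hunk 1: at line 1 remove [gxuxd,zpu,osy] add [dru] -> 10 lines: udiz dru pxq dopil gaww wjbm fnglc yww wstkz gju
Hunk 2: at line 6 remove [fnglc,yww] add [bcoul] -> 9 lines: udiz dru pxq dopil gaww wjbm bcoul wstkz gju
Hunk 3: at line 2 remove [pxq] add [hdvi,ukgg] -> 10 lines: udiz dru hdvi ukgg dopil gaww wjbm bcoul wstkz gju
Hunk 4: at line 3 remove [dopil,gaww] add [ofyf,nrhxj,knnv] -> 11 lines: udiz dru hdvi ukgg ofyf nrhxj knnv wjbm bcoul wstkz gju
Hunk 5: at line 5 remove [knnv,wjbm,bcoul] add [ltspl] -> 9 lines: udiz dru hdvi ukgg ofyf nrhxj ltspl wstkz gju
Hunk 6: at line 6 remove [ltspl,wstkz] add [klvl] -> 8 lines: udiz dru hdvi ukgg ofyf nrhxj klvl gju
Hunk 7: at line 2 remove [ukgg,ofyf] add [vzlm,unmn,lhp] -> 9 lines: udiz dru hdvi vzlm unmn lhp nrhxj klvl gju
Final line 9: gju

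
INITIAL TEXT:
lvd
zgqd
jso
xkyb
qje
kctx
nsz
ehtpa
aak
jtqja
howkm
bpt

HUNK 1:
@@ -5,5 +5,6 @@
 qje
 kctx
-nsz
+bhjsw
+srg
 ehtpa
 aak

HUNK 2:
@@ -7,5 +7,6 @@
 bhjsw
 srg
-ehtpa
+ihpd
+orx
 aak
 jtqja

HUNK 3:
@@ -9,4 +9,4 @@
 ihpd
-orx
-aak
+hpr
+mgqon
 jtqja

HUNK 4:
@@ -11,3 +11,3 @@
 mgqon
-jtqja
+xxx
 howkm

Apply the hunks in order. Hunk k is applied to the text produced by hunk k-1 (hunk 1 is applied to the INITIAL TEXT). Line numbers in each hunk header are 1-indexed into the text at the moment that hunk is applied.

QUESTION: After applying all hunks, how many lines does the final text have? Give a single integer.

Hunk 1: at line 5 remove [nsz] add [bhjsw,srg] -> 13 lines: lvd zgqd jso xkyb qje kctx bhjsw srg ehtpa aak jtqja howkm bpt
Hunk 2: at line 7 remove [ehtpa] add [ihpd,orx] -> 14 lines: lvd zgqd jso xkyb qje kctx bhjsw srg ihpd orx aak jtqja howkm bpt
Hunk 3: at line 9 remove [orx,aak] add [hpr,mgqon] -> 14 lines: lvd zgqd jso xkyb qje kctx bhjsw srg ihpd hpr mgqon jtqja howkm bpt
Hunk 4: at line 11 remove [jtqja] add [xxx] -> 14 lines: lvd zgqd jso xkyb qje kctx bhjsw srg ihpd hpr mgqon xxx howkm bpt
Final line count: 14

Answer: 14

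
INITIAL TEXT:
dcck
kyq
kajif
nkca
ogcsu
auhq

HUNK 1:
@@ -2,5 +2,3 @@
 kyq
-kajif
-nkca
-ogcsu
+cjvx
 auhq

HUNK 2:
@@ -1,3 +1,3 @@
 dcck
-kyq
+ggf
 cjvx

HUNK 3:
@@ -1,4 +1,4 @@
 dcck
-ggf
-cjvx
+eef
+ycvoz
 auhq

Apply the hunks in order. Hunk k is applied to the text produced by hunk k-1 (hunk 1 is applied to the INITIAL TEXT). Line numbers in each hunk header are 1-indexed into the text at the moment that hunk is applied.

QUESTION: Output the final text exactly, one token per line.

Answer: dcck
eef
ycvoz
auhq

Derivation:
Hunk 1: at line 2 remove [kajif,nkca,ogcsu] add [cjvx] -> 4 lines: dcck kyq cjvx auhq
Hunk 2: at line 1 remove [kyq] add [ggf] -> 4 lines: dcck ggf cjvx auhq
Hunk 3: at line 1 remove [ggf,cjvx] add [eef,ycvoz] -> 4 lines: dcck eef ycvoz auhq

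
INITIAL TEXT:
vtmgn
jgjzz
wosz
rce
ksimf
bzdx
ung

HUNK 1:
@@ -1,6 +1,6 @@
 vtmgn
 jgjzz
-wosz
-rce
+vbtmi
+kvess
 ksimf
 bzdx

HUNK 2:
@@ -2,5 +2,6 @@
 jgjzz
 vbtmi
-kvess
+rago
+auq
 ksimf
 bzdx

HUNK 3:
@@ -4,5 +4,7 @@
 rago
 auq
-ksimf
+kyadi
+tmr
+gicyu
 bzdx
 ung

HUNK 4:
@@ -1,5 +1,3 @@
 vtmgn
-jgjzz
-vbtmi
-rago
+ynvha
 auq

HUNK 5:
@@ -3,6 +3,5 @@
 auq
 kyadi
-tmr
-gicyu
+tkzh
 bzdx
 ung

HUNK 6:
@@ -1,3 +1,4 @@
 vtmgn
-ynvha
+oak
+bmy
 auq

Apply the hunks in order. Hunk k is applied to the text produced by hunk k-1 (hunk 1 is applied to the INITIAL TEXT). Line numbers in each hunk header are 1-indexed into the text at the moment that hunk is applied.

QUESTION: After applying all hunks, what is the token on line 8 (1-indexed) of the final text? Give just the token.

Answer: ung

Derivation:
Hunk 1: at line 1 remove [wosz,rce] add [vbtmi,kvess] -> 7 lines: vtmgn jgjzz vbtmi kvess ksimf bzdx ung
Hunk 2: at line 2 remove [kvess] add [rago,auq] -> 8 lines: vtmgn jgjzz vbtmi rago auq ksimf bzdx ung
Hunk 3: at line 4 remove [ksimf] add [kyadi,tmr,gicyu] -> 10 lines: vtmgn jgjzz vbtmi rago auq kyadi tmr gicyu bzdx ung
Hunk 4: at line 1 remove [jgjzz,vbtmi,rago] add [ynvha] -> 8 lines: vtmgn ynvha auq kyadi tmr gicyu bzdx ung
Hunk 5: at line 3 remove [tmr,gicyu] add [tkzh] -> 7 lines: vtmgn ynvha auq kyadi tkzh bzdx ung
Hunk 6: at line 1 remove [ynvha] add [oak,bmy] -> 8 lines: vtmgn oak bmy auq kyadi tkzh bzdx ung
Final line 8: ung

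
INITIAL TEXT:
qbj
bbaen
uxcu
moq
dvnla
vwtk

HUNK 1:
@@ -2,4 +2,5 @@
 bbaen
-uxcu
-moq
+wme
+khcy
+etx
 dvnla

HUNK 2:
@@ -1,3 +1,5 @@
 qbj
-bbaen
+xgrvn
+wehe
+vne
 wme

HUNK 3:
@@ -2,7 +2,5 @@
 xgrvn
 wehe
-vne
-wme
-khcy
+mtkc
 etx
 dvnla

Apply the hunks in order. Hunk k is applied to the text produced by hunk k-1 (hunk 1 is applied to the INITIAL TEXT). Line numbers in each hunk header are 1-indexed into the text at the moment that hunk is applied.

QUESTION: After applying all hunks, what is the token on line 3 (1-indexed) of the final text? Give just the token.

Hunk 1: at line 2 remove [uxcu,moq] add [wme,khcy,etx] -> 7 lines: qbj bbaen wme khcy etx dvnla vwtk
Hunk 2: at line 1 remove [bbaen] add [xgrvn,wehe,vne] -> 9 lines: qbj xgrvn wehe vne wme khcy etx dvnla vwtk
Hunk 3: at line 2 remove [vne,wme,khcy] add [mtkc] -> 7 lines: qbj xgrvn wehe mtkc etx dvnla vwtk
Final line 3: wehe

Answer: wehe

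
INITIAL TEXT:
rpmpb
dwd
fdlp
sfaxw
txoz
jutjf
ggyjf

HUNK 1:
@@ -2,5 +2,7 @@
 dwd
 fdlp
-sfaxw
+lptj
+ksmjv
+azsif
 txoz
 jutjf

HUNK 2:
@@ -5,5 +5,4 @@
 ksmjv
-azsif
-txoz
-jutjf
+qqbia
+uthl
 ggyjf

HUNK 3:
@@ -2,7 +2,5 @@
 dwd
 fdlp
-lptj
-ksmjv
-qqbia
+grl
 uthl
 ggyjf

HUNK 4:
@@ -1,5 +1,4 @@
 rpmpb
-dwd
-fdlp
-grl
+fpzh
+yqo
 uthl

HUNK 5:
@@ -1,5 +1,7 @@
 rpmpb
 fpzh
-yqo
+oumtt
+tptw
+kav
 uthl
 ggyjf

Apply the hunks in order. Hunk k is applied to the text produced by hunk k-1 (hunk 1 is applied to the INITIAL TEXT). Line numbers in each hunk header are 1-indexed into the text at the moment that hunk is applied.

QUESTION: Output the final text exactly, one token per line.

Hunk 1: at line 2 remove [sfaxw] add [lptj,ksmjv,azsif] -> 9 lines: rpmpb dwd fdlp lptj ksmjv azsif txoz jutjf ggyjf
Hunk 2: at line 5 remove [azsif,txoz,jutjf] add [qqbia,uthl] -> 8 lines: rpmpb dwd fdlp lptj ksmjv qqbia uthl ggyjf
Hunk 3: at line 2 remove [lptj,ksmjv,qqbia] add [grl] -> 6 lines: rpmpb dwd fdlp grl uthl ggyjf
Hunk 4: at line 1 remove [dwd,fdlp,grl] add [fpzh,yqo] -> 5 lines: rpmpb fpzh yqo uthl ggyjf
Hunk 5: at line 1 remove [yqo] add [oumtt,tptw,kav] -> 7 lines: rpmpb fpzh oumtt tptw kav uthl ggyjf

Answer: rpmpb
fpzh
oumtt
tptw
kav
uthl
ggyjf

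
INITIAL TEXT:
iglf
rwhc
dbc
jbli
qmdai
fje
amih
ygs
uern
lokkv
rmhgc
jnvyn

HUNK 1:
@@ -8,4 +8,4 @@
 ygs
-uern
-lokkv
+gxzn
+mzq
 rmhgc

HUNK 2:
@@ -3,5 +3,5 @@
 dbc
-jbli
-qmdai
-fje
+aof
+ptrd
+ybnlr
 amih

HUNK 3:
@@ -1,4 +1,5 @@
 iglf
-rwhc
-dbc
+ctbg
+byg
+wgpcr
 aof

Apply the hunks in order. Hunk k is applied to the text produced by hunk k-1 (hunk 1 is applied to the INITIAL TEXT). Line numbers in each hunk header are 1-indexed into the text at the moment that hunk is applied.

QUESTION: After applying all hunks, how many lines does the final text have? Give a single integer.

Hunk 1: at line 8 remove [uern,lokkv] add [gxzn,mzq] -> 12 lines: iglf rwhc dbc jbli qmdai fje amih ygs gxzn mzq rmhgc jnvyn
Hunk 2: at line 3 remove [jbli,qmdai,fje] add [aof,ptrd,ybnlr] -> 12 lines: iglf rwhc dbc aof ptrd ybnlr amih ygs gxzn mzq rmhgc jnvyn
Hunk 3: at line 1 remove [rwhc,dbc] add [ctbg,byg,wgpcr] -> 13 lines: iglf ctbg byg wgpcr aof ptrd ybnlr amih ygs gxzn mzq rmhgc jnvyn
Final line count: 13

Answer: 13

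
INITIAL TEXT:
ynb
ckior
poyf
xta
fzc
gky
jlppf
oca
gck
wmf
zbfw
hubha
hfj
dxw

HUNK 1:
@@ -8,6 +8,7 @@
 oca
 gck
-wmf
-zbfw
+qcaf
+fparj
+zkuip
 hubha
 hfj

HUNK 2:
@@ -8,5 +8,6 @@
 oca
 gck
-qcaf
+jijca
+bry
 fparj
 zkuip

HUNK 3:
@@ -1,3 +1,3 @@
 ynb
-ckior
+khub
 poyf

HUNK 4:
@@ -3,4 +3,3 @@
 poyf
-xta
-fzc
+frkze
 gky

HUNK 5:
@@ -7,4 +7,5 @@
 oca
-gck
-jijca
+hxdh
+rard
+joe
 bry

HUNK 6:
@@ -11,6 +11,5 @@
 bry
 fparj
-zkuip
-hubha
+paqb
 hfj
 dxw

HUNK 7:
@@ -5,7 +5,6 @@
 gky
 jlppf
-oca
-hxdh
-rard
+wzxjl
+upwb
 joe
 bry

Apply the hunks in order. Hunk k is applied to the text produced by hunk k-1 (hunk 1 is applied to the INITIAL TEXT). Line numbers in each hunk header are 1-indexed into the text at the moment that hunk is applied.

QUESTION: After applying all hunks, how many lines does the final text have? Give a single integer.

Answer: 14

Derivation:
Hunk 1: at line 8 remove [wmf,zbfw] add [qcaf,fparj,zkuip] -> 15 lines: ynb ckior poyf xta fzc gky jlppf oca gck qcaf fparj zkuip hubha hfj dxw
Hunk 2: at line 8 remove [qcaf] add [jijca,bry] -> 16 lines: ynb ckior poyf xta fzc gky jlppf oca gck jijca bry fparj zkuip hubha hfj dxw
Hunk 3: at line 1 remove [ckior] add [khub] -> 16 lines: ynb khub poyf xta fzc gky jlppf oca gck jijca bry fparj zkuip hubha hfj dxw
Hunk 4: at line 3 remove [xta,fzc] add [frkze] -> 15 lines: ynb khub poyf frkze gky jlppf oca gck jijca bry fparj zkuip hubha hfj dxw
Hunk 5: at line 7 remove [gck,jijca] add [hxdh,rard,joe] -> 16 lines: ynb khub poyf frkze gky jlppf oca hxdh rard joe bry fparj zkuip hubha hfj dxw
Hunk 6: at line 11 remove [zkuip,hubha] add [paqb] -> 15 lines: ynb khub poyf frkze gky jlppf oca hxdh rard joe bry fparj paqb hfj dxw
Hunk 7: at line 5 remove [oca,hxdh,rard] add [wzxjl,upwb] -> 14 lines: ynb khub poyf frkze gky jlppf wzxjl upwb joe bry fparj paqb hfj dxw
Final line count: 14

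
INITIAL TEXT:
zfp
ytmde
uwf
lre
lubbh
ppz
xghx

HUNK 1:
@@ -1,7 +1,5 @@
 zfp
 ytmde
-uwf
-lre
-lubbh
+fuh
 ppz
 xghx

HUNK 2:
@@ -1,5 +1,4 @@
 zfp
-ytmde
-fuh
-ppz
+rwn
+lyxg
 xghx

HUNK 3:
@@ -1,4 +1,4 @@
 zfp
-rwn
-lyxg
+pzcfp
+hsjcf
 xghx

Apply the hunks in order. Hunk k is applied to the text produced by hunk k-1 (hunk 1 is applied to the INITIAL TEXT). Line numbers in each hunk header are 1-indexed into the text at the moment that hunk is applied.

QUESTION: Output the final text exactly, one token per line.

Hunk 1: at line 1 remove [uwf,lre,lubbh] add [fuh] -> 5 lines: zfp ytmde fuh ppz xghx
Hunk 2: at line 1 remove [ytmde,fuh,ppz] add [rwn,lyxg] -> 4 lines: zfp rwn lyxg xghx
Hunk 3: at line 1 remove [rwn,lyxg] add [pzcfp,hsjcf] -> 4 lines: zfp pzcfp hsjcf xghx

Answer: zfp
pzcfp
hsjcf
xghx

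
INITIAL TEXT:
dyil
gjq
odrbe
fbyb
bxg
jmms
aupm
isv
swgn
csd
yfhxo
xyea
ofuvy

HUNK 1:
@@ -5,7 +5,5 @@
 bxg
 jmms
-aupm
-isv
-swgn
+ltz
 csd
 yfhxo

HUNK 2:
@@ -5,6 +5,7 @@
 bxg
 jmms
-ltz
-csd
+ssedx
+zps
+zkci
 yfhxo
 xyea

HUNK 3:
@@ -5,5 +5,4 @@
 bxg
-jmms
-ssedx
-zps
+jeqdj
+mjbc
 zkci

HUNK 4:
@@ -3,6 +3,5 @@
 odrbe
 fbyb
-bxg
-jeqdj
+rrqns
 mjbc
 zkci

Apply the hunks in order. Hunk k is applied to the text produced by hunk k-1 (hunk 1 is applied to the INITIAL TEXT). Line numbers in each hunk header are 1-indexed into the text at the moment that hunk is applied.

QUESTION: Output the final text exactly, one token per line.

Hunk 1: at line 5 remove [aupm,isv,swgn] add [ltz] -> 11 lines: dyil gjq odrbe fbyb bxg jmms ltz csd yfhxo xyea ofuvy
Hunk 2: at line 5 remove [ltz,csd] add [ssedx,zps,zkci] -> 12 lines: dyil gjq odrbe fbyb bxg jmms ssedx zps zkci yfhxo xyea ofuvy
Hunk 3: at line 5 remove [jmms,ssedx,zps] add [jeqdj,mjbc] -> 11 lines: dyil gjq odrbe fbyb bxg jeqdj mjbc zkci yfhxo xyea ofuvy
Hunk 4: at line 3 remove [bxg,jeqdj] add [rrqns] -> 10 lines: dyil gjq odrbe fbyb rrqns mjbc zkci yfhxo xyea ofuvy

Answer: dyil
gjq
odrbe
fbyb
rrqns
mjbc
zkci
yfhxo
xyea
ofuvy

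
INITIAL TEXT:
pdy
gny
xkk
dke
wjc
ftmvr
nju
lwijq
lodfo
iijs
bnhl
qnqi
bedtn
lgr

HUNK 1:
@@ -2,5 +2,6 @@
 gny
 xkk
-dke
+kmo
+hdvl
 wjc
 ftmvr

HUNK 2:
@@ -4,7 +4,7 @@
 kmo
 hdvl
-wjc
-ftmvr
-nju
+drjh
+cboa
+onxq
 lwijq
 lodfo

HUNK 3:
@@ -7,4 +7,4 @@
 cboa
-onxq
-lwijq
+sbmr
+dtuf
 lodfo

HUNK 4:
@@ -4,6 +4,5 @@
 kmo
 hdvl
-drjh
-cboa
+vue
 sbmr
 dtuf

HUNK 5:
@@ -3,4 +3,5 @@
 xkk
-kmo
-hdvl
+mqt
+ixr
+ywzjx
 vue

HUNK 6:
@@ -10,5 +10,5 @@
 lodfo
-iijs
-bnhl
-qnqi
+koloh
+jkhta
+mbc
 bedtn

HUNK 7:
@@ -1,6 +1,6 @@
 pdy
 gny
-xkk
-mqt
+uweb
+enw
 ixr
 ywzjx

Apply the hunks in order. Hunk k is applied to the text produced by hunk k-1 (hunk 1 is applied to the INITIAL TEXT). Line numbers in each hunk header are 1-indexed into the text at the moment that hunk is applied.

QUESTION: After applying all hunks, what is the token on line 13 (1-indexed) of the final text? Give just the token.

Answer: mbc

Derivation:
Hunk 1: at line 2 remove [dke] add [kmo,hdvl] -> 15 lines: pdy gny xkk kmo hdvl wjc ftmvr nju lwijq lodfo iijs bnhl qnqi bedtn lgr
Hunk 2: at line 4 remove [wjc,ftmvr,nju] add [drjh,cboa,onxq] -> 15 lines: pdy gny xkk kmo hdvl drjh cboa onxq lwijq lodfo iijs bnhl qnqi bedtn lgr
Hunk 3: at line 7 remove [onxq,lwijq] add [sbmr,dtuf] -> 15 lines: pdy gny xkk kmo hdvl drjh cboa sbmr dtuf lodfo iijs bnhl qnqi bedtn lgr
Hunk 4: at line 4 remove [drjh,cboa] add [vue] -> 14 lines: pdy gny xkk kmo hdvl vue sbmr dtuf lodfo iijs bnhl qnqi bedtn lgr
Hunk 5: at line 3 remove [kmo,hdvl] add [mqt,ixr,ywzjx] -> 15 lines: pdy gny xkk mqt ixr ywzjx vue sbmr dtuf lodfo iijs bnhl qnqi bedtn lgr
Hunk 6: at line 10 remove [iijs,bnhl,qnqi] add [koloh,jkhta,mbc] -> 15 lines: pdy gny xkk mqt ixr ywzjx vue sbmr dtuf lodfo koloh jkhta mbc bedtn lgr
Hunk 7: at line 1 remove [xkk,mqt] add [uweb,enw] -> 15 lines: pdy gny uweb enw ixr ywzjx vue sbmr dtuf lodfo koloh jkhta mbc bedtn lgr
Final line 13: mbc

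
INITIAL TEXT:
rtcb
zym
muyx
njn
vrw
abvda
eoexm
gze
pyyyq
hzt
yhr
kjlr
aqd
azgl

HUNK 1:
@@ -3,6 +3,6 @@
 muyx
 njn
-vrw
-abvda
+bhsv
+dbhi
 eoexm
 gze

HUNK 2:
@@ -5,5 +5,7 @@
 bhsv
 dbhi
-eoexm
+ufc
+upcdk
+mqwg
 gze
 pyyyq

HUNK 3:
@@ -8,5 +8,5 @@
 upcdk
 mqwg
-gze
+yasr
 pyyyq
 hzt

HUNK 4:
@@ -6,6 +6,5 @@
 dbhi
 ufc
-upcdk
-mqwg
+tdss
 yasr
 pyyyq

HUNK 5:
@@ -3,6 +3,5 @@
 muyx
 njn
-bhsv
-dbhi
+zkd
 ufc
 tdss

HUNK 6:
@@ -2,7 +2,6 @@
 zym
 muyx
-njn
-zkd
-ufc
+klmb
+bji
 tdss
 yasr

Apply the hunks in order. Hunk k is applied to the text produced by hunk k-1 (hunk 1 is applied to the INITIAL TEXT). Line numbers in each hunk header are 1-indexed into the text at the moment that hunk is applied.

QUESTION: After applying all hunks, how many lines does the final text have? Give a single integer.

Hunk 1: at line 3 remove [vrw,abvda] add [bhsv,dbhi] -> 14 lines: rtcb zym muyx njn bhsv dbhi eoexm gze pyyyq hzt yhr kjlr aqd azgl
Hunk 2: at line 5 remove [eoexm] add [ufc,upcdk,mqwg] -> 16 lines: rtcb zym muyx njn bhsv dbhi ufc upcdk mqwg gze pyyyq hzt yhr kjlr aqd azgl
Hunk 3: at line 8 remove [gze] add [yasr] -> 16 lines: rtcb zym muyx njn bhsv dbhi ufc upcdk mqwg yasr pyyyq hzt yhr kjlr aqd azgl
Hunk 4: at line 6 remove [upcdk,mqwg] add [tdss] -> 15 lines: rtcb zym muyx njn bhsv dbhi ufc tdss yasr pyyyq hzt yhr kjlr aqd azgl
Hunk 5: at line 3 remove [bhsv,dbhi] add [zkd] -> 14 lines: rtcb zym muyx njn zkd ufc tdss yasr pyyyq hzt yhr kjlr aqd azgl
Hunk 6: at line 2 remove [njn,zkd,ufc] add [klmb,bji] -> 13 lines: rtcb zym muyx klmb bji tdss yasr pyyyq hzt yhr kjlr aqd azgl
Final line count: 13

Answer: 13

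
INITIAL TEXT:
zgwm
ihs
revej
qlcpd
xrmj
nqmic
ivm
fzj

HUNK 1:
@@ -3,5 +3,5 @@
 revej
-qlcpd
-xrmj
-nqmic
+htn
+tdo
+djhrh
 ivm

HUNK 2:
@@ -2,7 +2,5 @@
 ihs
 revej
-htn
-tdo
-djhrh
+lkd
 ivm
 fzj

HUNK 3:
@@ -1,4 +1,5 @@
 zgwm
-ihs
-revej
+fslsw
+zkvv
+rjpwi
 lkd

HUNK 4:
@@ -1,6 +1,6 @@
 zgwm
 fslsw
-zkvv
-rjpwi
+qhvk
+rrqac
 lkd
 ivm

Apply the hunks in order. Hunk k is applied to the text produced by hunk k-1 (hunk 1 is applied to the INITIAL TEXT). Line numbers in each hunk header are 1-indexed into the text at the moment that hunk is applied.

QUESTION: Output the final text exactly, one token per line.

Answer: zgwm
fslsw
qhvk
rrqac
lkd
ivm
fzj

Derivation:
Hunk 1: at line 3 remove [qlcpd,xrmj,nqmic] add [htn,tdo,djhrh] -> 8 lines: zgwm ihs revej htn tdo djhrh ivm fzj
Hunk 2: at line 2 remove [htn,tdo,djhrh] add [lkd] -> 6 lines: zgwm ihs revej lkd ivm fzj
Hunk 3: at line 1 remove [ihs,revej] add [fslsw,zkvv,rjpwi] -> 7 lines: zgwm fslsw zkvv rjpwi lkd ivm fzj
Hunk 4: at line 1 remove [zkvv,rjpwi] add [qhvk,rrqac] -> 7 lines: zgwm fslsw qhvk rrqac lkd ivm fzj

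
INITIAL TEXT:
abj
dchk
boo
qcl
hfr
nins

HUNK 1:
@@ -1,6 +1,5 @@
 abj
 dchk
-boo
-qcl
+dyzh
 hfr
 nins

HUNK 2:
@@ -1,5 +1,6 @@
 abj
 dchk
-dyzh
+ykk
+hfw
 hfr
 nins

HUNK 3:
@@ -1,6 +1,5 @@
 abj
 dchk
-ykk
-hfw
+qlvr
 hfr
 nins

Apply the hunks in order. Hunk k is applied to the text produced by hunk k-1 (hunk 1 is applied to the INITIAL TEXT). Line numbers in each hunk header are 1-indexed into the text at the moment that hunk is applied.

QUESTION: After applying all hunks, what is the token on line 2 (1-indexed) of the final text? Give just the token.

Answer: dchk

Derivation:
Hunk 1: at line 1 remove [boo,qcl] add [dyzh] -> 5 lines: abj dchk dyzh hfr nins
Hunk 2: at line 1 remove [dyzh] add [ykk,hfw] -> 6 lines: abj dchk ykk hfw hfr nins
Hunk 3: at line 1 remove [ykk,hfw] add [qlvr] -> 5 lines: abj dchk qlvr hfr nins
Final line 2: dchk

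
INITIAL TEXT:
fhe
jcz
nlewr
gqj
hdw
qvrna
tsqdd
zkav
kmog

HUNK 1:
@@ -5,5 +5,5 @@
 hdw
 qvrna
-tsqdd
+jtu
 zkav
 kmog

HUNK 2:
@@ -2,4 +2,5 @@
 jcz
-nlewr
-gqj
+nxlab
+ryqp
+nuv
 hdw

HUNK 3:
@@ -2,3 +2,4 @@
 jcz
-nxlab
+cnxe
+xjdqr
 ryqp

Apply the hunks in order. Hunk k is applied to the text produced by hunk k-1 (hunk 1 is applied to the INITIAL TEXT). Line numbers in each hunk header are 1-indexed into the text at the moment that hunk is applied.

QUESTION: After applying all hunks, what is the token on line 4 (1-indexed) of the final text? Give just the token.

Answer: xjdqr

Derivation:
Hunk 1: at line 5 remove [tsqdd] add [jtu] -> 9 lines: fhe jcz nlewr gqj hdw qvrna jtu zkav kmog
Hunk 2: at line 2 remove [nlewr,gqj] add [nxlab,ryqp,nuv] -> 10 lines: fhe jcz nxlab ryqp nuv hdw qvrna jtu zkav kmog
Hunk 3: at line 2 remove [nxlab] add [cnxe,xjdqr] -> 11 lines: fhe jcz cnxe xjdqr ryqp nuv hdw qvrna jtu zkav kmog
Final line 4: xjdqr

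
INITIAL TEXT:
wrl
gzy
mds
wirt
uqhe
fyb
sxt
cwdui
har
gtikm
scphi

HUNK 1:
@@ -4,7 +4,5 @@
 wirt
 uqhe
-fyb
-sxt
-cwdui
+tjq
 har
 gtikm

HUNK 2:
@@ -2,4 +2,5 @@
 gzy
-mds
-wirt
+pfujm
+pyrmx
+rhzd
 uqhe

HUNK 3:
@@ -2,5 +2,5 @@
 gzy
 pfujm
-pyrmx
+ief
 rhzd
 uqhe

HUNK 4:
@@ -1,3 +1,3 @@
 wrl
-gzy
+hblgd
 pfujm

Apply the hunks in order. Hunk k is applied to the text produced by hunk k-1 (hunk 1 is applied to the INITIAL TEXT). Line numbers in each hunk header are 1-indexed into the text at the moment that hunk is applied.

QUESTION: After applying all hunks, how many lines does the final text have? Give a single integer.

Answer: 10

Derivation:
Hunk 1: at line 4 remove [fyb,sxt,cwdui] add [tjq] -> 9 lines: wrl gzy mds wirt uqhe tjq har gtikm scphi
Hunk 2: at line 2 remove [mds,wirt] add [pfujm,pyrmx,rhzd] -> 10 lines: wrl gzy pfujm pyrmx rhzd uqhe tjq har gtikm scphi
Hunk 3: at line 2 remove [pyrmx] add [ief] -> 10 lines: wrl gzy pfujm ief rhzd uqhe tjq har gtikm scphi
Hunk 4: at line 1 remove [gzy] add [hblgd] -> 10 lines: wrl hblgd pfujm ief rhzd uqhe tjq har gtikm scphi
Final line count: 10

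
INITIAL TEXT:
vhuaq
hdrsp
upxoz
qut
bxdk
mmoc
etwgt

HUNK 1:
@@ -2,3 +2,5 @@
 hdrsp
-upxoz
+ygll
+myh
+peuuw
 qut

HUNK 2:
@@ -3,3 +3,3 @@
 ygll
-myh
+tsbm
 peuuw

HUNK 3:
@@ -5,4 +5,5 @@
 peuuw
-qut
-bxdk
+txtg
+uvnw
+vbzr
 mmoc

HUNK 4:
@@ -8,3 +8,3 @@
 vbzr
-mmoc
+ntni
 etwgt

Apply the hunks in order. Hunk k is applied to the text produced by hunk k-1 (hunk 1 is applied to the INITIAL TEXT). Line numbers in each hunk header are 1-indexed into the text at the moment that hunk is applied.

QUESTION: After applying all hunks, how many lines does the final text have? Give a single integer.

Hunk 1: at line 2 remove [upxoz] add [ygll,myh,peuuw] -> 9 lines: vhuaq hdrsp ygll myh peuuw qut bxdk mmoc etwgt
Hunk 2: at line 3 remove [myh] add [tsbm] -> 9 lines: vhuaq hdrsp ygll tsbm peuuw qut bxdk mmoc etwgt
Hunk 3: at line 5 remove [qut,bxdk] add [txtg,uvnw,vbzr] -> 10 lines: vhuaq hdrsp ygll tsbm peuuw txtg uvnw vbzr mmoc etwgt
Hunk 4: at line 8 remove [mmoc] add [ntni] -> 10 lines: vhuaq hdrsp ygll tsbm peuuw txtg uvnw vbzr ntni etwgt
Final line count: 10

Answer: 10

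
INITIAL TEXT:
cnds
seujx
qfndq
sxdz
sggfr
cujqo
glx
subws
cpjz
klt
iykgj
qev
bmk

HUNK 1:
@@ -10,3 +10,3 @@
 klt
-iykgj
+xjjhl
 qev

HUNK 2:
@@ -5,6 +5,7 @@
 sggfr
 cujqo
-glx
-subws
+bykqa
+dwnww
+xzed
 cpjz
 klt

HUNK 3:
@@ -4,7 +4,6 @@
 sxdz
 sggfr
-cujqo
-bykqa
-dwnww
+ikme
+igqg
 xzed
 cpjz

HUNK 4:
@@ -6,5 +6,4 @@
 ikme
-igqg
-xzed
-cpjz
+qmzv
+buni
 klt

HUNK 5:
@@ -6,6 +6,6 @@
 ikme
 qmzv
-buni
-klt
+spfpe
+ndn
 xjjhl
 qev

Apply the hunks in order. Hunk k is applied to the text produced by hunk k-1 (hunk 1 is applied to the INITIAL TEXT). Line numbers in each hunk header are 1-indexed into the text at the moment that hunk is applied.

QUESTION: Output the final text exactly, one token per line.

Answer: cnds
seujx
qfndq
sxdz
sggfr
ikme
qmzv
spfpe
ndn
xjjhl
qev
bmk

Derivation:
Hunk 1: at line 10 remove [iykgj] add [xjjhl] -> 13 lines: cnds seujx qfndq sxdz sggfr cujqo glx subws cpjz klt xjjhl qev bmk
Hunk 2: at line 5 remove [glx,subws] add [bykqa,dwnww,xzed] -> 14 lines: cnds seujx qfndq sxdz sggfr cujqo bykqa dwnww xzed cpjz klt xjjhl qev bmk
Hunk 3: at line 4 remove [cujqo,bykqa,dwnww] add [ikme,igqg] -> 13 lines: cnds seujx qfndq sxdz sggfr ikme igqg xzed cpjz klt xjjhl qev bmk
Hunk 4: at line 6 remove [igqg,xzed,cpjz] add [qmzv,buni] -> 12 lines: cnds seujx qfndq sxdz sggfr ikme qmzv buni klt xjjhl qev bmk
Hunk 5: at line 6 remove [buni,klt] add [spfpe,ndn] -> 12 lines: cnds seujx qfndq sxdz sggfr ikme qmzv spfpe ndn xjjhl qev bmk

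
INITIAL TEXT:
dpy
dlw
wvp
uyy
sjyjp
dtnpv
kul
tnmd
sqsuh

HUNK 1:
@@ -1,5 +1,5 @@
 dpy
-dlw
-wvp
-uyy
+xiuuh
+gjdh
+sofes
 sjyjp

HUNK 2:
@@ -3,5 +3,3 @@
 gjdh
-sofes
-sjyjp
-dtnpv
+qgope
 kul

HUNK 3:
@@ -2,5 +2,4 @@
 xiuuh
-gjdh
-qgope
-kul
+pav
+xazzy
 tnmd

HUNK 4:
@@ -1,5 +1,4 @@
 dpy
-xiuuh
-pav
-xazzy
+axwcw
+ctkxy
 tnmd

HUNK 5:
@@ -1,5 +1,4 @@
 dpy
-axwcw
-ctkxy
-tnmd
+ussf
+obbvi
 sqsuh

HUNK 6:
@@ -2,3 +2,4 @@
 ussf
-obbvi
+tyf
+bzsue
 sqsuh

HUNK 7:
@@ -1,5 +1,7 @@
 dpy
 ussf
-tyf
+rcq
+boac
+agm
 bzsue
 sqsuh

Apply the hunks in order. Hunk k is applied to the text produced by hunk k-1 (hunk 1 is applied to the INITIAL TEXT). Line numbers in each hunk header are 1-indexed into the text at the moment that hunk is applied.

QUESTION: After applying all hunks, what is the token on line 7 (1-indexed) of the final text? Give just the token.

Answer: sqsuh

Derivation:
Hunk 1: at line 1 remove [dlw,wvp,uyy] add [xiuuh,gjdh,sofes] -> 9 lines: dpy xiuuh gjdh sofes sjyjp dtnpv kul tnmd sqsuh
Hunk 2: at line 3 remove [sofes,sjyjp,dtnpv] add [qgope] -> 7 lines: dpy xiuuh gjdh qgope kul tnmd sqsuh
Hunk 3: at line 2 remove [gjdh,qgope,kul] add [pav,xazzy] -> 6 lines: dpy xiuuh pav xazzy tnmd sqsuh
Hunk 4: at line 1 remove [xiuuh,pav,xazzy] add [axwcw,ctkxy] -> 5 lines: dpy axwcw ctkxy tnmd sqsuh
Hunk 5: at line 1 remove [axwcw,ctkxy,tnmd] add [ussf,obbvi] -> 4 lines: dpy ussf obbvi sqsuh
Hunk 6: at line 2 remove [obbvi] add [tyf,bzsue] -> 5 lines: dpy ussf tyf bzsue sqsuh
Hunk 7: at line 1 remove [tyf] add [rcq,boac,agm] -> 7 lines: dpy ussf rcq boac agm bzsue sqsuh
Final line 7: sqsuh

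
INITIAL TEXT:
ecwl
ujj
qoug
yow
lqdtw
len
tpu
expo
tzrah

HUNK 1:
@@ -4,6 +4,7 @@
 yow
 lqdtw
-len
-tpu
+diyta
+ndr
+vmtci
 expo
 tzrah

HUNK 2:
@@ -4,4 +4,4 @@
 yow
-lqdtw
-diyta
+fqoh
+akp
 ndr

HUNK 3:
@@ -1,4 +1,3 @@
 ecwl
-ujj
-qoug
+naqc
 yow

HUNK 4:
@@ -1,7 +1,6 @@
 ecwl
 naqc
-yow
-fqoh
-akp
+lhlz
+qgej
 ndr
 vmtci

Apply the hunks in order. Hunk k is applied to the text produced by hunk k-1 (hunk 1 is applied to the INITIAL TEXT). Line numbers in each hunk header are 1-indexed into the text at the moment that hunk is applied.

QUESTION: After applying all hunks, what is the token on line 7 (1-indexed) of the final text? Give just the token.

Answer: expo

Derivation:
Hunk 1: at line 4 remove [len,tpu] add [diyta,ndr,vmtci] -> 10 lines: ecwl ujj qoug yow lqdtw diyta ndr vmtci expo tzrah
Hunk 2: at line 4 remove [lqdtw,diyta] add [fqoh,akp] -> 10 lines: ecwl ujj qoug yow fqoh akp ndr vmtci expo tzrah
Hunk 3: at line 1 remove [ujj,qoug] add [naqc] -> 9 lines: ecwl naqc yow fqoh akp ndr vmtci expo tzrah
Hunk 4: at line 1 remove [yow,fqoh,akp] add [lhlz,qgej] -> 8 lines: ecwl naqc lhlz qgej ndr vmtci expo tzrah
Final line 7: expo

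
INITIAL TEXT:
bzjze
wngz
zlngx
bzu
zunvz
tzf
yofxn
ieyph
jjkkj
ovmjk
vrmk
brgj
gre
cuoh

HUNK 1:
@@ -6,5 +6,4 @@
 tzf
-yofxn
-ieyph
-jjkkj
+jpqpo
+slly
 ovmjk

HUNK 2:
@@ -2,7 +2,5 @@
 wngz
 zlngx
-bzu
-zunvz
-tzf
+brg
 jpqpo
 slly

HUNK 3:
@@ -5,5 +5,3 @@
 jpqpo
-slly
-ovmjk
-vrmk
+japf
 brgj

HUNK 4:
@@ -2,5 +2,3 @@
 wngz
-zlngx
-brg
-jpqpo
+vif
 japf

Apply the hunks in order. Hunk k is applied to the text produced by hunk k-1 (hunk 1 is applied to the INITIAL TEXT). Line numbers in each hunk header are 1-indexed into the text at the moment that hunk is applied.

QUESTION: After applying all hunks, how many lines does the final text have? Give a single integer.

Hunk 1: at line 6 remove [yofxn,ieyph,jjkkj] add [jpqpo,slly] -> 13 lines: bzjze wngz zlngx bzu zunvz tzf jpqpo slly ovmjk vrmk brgj gre cuoh
Hunk 2: at line 2 remove [bzu,zunvz,tzf] add [brg] -> 11 lines: bzjze wngz zlngx brg jpqpo slly ovmjk vrmk brgj gre cuoh
Hunk 3: at line 5 remove [slly,ovmjk,vrmk] add [japf] -> 9 lines: bzjze wngz zlngx brg jpqpo japf brgj gre cuoh
Hunk 4: at line 2 remove [zlngx,brg,jpqpo] add [vif] -> 7 lines: bzjze wngz vif japf brgj gre cuoh
Final line count: 7

Answer: 7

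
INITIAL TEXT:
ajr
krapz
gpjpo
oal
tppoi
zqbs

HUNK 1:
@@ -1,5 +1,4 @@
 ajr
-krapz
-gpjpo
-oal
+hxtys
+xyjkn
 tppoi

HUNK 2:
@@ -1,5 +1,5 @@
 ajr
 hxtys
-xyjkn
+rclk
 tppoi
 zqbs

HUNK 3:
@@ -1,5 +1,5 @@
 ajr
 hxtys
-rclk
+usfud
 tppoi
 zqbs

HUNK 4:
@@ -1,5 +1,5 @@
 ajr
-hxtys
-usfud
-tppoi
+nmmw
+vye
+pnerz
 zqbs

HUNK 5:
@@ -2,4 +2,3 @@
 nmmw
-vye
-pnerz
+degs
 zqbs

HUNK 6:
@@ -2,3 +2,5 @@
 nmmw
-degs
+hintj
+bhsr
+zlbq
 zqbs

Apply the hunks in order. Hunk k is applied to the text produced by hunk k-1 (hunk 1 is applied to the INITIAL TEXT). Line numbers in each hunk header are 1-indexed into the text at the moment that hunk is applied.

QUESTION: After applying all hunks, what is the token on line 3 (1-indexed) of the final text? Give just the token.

Answer: hintj

Derivation:
Hunk 1: at line 1 remove [krapz,gpjpo,oal] add [hxtys,xyjkn] -> 5 lines: ajr hxtys xyjkn tppoi zqbs
Hunk 2: at line 1 remove [xyjkn] add [rclk] -> 5 lines: ajr hxtys rclk tppoi zqbs
Hunk 3: at line 1 remove [rclk] add [usfud] -> 5 lines: ajr hxtys usfud tppoi zqbs
Hunk 4: at line 1 remove [hxtys,usfud,tppoi] add [nmmw,vye,pnerz] -> 5 lines: ajr nmmw vye pnerz zqbs
Hunk 5: at line 2 remove [vye,pnerz] add [degs] -> 4 lines: ajr nmmw degs zqbs
Hunk 6: at line 2 remove [degs] add [hintj,bhsr,zlbq] -> 6 lines: ajr nmmw hintj bhsr zlbq zqbs
Final line 3: hintj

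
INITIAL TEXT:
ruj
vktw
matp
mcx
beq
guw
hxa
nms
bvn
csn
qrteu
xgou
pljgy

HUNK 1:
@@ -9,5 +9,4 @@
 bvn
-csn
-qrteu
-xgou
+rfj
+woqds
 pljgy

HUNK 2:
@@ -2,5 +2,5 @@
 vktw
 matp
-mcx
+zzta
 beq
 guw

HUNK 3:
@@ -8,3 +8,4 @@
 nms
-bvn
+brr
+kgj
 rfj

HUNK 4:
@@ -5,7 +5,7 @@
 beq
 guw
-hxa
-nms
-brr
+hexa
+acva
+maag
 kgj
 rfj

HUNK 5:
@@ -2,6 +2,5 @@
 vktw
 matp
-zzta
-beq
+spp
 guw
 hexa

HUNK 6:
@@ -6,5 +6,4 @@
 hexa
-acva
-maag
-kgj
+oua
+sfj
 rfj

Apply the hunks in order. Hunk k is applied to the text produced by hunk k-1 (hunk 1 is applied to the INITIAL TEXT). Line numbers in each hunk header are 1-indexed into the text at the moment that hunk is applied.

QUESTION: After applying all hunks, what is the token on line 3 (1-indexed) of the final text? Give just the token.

Answer: matp

Derivation:
Hunk 1: at line 9 remove [csn,qrteu,xgou] add [rfj,woqds] -> 12 lines: ruj vktw matp mcx beq guw hxa nms bvn rfj woqds pljgy
Hunk 2: at line 2 remove [mcx] add [zzta] -> 12 lines: ruj vktw matp zzta beq guw hxa nms bvn rfj woqds pljgy
Hunk 3: at line 8 remove [bvn] add [brr,kgj] -> 13 lines: ruj vktw matp zzta beq guw hxa nms brr kgj rfj woqds pljgy
Hunk 4: at line 5 remove [hxa,nms,brr] add [hexa,acva,maag] -> 13 lines: ruj vktw matp zzta beq guw hexa acva maag kgj rfj woqds pljgy
Hunk 5: at line 2 remove [zzta,beq] add [spp] -> 12 lines: ruj vktw matp spp guw hexa acva maag kgj rfj woqds pljgy
Hunk 6: at line 6 remove [acva,maag,kgj] add [oua,sfj] -> 11 lines: ruj vktw matp spp guw hexa oua sfj rfj woqds pljgy
Final line 3: matp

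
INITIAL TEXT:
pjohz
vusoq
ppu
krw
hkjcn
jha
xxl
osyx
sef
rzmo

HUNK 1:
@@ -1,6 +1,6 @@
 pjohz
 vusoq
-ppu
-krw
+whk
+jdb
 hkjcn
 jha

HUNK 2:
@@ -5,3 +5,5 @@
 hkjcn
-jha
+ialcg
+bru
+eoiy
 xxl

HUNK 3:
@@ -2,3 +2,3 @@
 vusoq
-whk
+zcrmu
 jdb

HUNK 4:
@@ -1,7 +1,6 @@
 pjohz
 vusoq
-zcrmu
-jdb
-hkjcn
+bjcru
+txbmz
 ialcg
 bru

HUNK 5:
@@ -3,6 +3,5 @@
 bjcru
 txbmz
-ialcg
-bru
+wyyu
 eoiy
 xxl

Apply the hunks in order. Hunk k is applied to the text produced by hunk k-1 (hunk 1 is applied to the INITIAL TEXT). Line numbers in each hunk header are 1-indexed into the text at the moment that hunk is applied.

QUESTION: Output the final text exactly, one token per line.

Answer: pjohz
vusoq
bjcru
txbmz
wyyu
eoiy
xxl
osyx
sef
rzmo

Derivation:
Hunk 1: at line 1 remove [ppu,krw] add [whk,jdb] -> 10 lines: pjohz vusoq whk jdb hkjcn jha xxl osyx sef rzmo
Hunk 2: at line 5 remove [jha] add [ialcg,bru,eoiy] -> 12 lines: pjohz vusoq whk jdb hkjcn ialcg bru eoiy xxl osyx sef rzmo
Hunk 3: at line 2 remove [whk] add [zcrmu] -> 12 lines: pjohz vusoq zcrmu jdb hkjcn ialcg bru eoiy xxl osyx sef rzmo
Hunk 4: at line 1 remove [zcrmu,jdb,hkjcn] add [bjcru,txbmz] -> 11 lines: pjohz vusoq bjcru txbmz ialcg bru eoiy xxl osyx sef rzmo
Hunk 5: at line 3 remove [ialcg,bru] add [wyyu] -> 10 lines: pjohz vusoq bjcru txbmz wyyu eoiy xxl osyx sef rzmo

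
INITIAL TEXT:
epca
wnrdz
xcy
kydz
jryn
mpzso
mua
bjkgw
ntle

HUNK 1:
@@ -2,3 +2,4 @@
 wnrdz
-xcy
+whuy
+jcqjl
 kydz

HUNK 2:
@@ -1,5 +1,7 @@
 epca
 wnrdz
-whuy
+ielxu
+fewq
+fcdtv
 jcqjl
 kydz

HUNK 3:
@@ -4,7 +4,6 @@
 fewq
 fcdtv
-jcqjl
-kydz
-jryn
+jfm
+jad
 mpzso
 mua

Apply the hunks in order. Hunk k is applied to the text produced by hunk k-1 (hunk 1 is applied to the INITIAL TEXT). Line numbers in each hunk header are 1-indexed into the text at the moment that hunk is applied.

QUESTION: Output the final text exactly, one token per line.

Answer: epca
wnrdz
ielxu
fewq
fcdtv
jfm
jad
mpzso
mua
bjkgw
ntle

Derivation:
Hunk 1: at line 2 remove [xcy] add [whuy,jcqjl] -> 10 lines: epca wnrdz whuy jcqjl kydz jryn mpzso mua bjkgw ntle
Hunk 2: at line 1 remove [whuy] add [ielxu,fewq,fcdtv] -> 12 lines: epca wnrdz ielxu fewq fcdtv jcqjl kydz jryn mpzso mua bjkgw ntle
Hunk 3: at line 4 remove [jcqjl,kydz,jryn] add [jfm,jad] -> 11 lines: epca wnrdz ielxu fewq fcdtv jfm jad mpzso mua bjkgw ntle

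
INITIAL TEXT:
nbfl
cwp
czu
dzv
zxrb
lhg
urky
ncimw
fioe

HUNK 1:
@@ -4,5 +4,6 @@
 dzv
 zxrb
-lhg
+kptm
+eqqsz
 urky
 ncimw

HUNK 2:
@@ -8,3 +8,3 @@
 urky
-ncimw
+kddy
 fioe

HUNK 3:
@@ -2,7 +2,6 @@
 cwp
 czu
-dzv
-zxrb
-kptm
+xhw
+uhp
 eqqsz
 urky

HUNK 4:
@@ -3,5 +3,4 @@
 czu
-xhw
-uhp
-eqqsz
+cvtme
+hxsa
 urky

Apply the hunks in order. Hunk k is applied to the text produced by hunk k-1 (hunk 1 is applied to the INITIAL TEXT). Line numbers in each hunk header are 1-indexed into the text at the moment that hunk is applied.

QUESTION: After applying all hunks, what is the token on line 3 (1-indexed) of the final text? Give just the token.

Hunk 1: at line 4 remove [lhg] add [kptm,eqqsz] -> 10 lines: nbfl cwp czu dzv zxrb kptm eqqsz urky ncimw fioe
Hunk 2: at line 8 remove [ncimw] add [kddy] -> 10 lines: nbfl cwp czu dzv zxrb kptm eqqsz urky kddy fioe
Hunk 3: at line 2 remove [dzv,zxrb,kptm] add [xhw,uhp] -> 9 lines: nbfl cwp czu xhw uhp eqqsz urky kddy fioe
Hunk 4: at line 3 remove [xhw,uhp,eqqsz] add [cvtme,hxsa] -> 8 lines: nbfl cwp czu cvtme hxsa urky kddy fioe
Final line 3: czu

Answer: czu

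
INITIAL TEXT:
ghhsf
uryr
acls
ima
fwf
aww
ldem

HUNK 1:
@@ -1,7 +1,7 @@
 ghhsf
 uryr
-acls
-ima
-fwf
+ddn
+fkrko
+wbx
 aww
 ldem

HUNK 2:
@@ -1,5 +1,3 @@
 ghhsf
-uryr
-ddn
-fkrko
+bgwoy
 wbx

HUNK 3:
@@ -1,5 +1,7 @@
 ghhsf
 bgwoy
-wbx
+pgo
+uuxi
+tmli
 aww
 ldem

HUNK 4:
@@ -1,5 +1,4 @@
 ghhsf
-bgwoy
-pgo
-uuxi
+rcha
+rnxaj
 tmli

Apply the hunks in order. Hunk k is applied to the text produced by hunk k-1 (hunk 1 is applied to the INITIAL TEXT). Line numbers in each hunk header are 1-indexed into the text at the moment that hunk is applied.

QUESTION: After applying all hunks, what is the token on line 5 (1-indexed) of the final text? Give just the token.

Answer: aww

Derivation:
Hunk 1: at line 1 remove [acls,ima,fwf] add [ddn,fkrko,wbx] -> 7 lines: ghhsf uryr ddn fkrko wbx aww ldem
Hunk 2: at line 1 remove [uryr,ddn,fkrko] add [bgwoy] -> 5 lines: ghhsf bgwoy wbx aww ldem
Hunk 3: at line 1 remove [wbx] add [pgo,uuxi,tmli] -> 7 lines: ghhsf bgwoy pgo uuxi tmli aww ldem
Hunk 4: at line 1 remove [bgwoy,pgo,uuxi] add [rcha,rnxaj] -> 6 lines: ghhsf rcha rnxaj tmli aww ldem
Final line 5: aww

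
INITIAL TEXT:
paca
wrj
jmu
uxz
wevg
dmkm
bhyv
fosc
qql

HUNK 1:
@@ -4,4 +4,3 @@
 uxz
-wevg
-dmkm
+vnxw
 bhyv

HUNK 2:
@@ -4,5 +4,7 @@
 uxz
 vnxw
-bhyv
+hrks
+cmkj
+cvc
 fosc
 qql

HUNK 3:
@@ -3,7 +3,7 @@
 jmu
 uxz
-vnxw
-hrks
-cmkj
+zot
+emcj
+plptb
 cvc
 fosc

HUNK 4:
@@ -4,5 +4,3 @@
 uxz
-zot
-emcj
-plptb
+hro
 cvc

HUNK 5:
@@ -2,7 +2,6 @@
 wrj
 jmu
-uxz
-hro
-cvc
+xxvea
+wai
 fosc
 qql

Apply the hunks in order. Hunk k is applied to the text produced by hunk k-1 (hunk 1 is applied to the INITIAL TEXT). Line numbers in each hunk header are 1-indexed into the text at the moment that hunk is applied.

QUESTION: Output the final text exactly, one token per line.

Hunk 1: at line 4 remove [wevg,dmkm] add [vnxw] -> 8 lines: paca wrj jmu uxz vnxw bhyv fosc qql
Hunk 2: at line 4 remove [bhyv] add [hrks,cmkj,cvc] -> 10 lines: paca wrj jmu uxz vnxw hrks cmkj cvc fosc qql
Hunk 3: at line 3 remove [vnxw,hrks,cmkj] add [zot,emcj,plptb] -> 10 lines: paca wrj jmu uxz zot emcj plptb cvc fosc qql
Hunk 4: at line 4 remove [zot,emcj,plptb] add [hro] -> 8 lines: paca wrj jmu uxz hro cvc fosc qql
Hunk 5: at line 2 remove [uxz,hro,cvc] add [xxvea,wai] -> 7 lines: paca wrj jmu xxvea wai fosc qql

Answer: paca
wrj
jmu
xxvea
wai
fosc
qql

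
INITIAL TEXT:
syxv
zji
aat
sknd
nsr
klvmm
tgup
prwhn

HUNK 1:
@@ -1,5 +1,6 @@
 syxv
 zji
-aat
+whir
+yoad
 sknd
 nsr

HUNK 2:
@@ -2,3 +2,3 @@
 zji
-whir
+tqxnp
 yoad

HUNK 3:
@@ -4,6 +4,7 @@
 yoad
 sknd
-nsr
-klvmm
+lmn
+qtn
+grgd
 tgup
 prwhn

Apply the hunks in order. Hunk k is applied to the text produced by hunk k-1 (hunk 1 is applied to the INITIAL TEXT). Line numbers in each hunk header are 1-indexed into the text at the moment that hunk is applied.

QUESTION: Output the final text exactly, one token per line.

Answer: syxv
zji
tqxnp
yoad
sknd
lmn
qtn
grgd
tgup
prwhn

Derivation:
Hunk 1: at line 1 remove [aat] add [whir,yoad] -> 9 lines: syxv zji whir yoad sknd nsr klvmm tgup prwhn
Hunk 2: at line 2 remove [whir] add [tqxnp] -> 9 lines: syxv zji tqxnp yoad sknd nsr klvmm tgup prwhn
Hunk 3: at line 4 remove [nsr,klvmm] add [lmn,qtn,grgd] -> 10 lines: syxv zji tqxnp yoad sknd lmn qtn grgd tgup prwhn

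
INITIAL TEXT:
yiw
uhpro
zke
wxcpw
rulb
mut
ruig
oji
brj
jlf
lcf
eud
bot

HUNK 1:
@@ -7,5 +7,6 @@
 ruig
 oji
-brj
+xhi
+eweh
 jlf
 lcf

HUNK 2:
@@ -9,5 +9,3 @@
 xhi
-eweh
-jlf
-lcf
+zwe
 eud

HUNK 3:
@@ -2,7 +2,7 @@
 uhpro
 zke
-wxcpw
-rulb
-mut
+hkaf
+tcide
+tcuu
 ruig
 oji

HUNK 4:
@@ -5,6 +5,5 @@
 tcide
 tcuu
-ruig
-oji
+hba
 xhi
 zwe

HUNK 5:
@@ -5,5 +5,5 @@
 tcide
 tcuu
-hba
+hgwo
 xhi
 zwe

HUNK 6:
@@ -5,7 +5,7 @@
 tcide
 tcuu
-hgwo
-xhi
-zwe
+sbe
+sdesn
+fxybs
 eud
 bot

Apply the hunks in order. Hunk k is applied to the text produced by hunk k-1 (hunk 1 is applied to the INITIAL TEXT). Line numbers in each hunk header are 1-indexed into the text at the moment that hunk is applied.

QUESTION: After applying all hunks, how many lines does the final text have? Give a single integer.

Hunk 1: at line 7 remove [brj] add [xhi,eweh] -> 14 lines: yiw uhpro zke wxcpw rulb mut ruig oji xhi eweh jlf lcf eud bot
Hunk 2: at line 9 remove [eweh,jlf,lcf] add [zwe] -> 12 lines: yiw uhpro zke wxcpw rulb mut ruig oji xhi zwe eud bot
Hunk 3: at line 2 remove [wxcpw,rulb,mut] add [hkaf,tcide,tcuu] -> 12 lines: yiw uhpro zke hkaf tcide tcuu ruig oji xhi zwe eud bot
Hunk 4: at line 5 remove [ruig,oji] add [hba] -> 11 lines: yiw uhpro zke hkaf tcide tcuu hba xhi zwe eud bot
Hunk 5: at line 5 remove [hba] add [hgwo] -> 11 lines: yiw uhpro zke hkaf tcide tcuu hgwo xhi zwe eud bot
Hunk 6: at line 5 remove [hgwo,xhi,zwe] add [sbe,sdesn,fxybs] -> 11 lines: yiw uhpro zke hkaf tcide tcuu sbe sdesn fxybs eud bot
Final line count: 11

Answer: 11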